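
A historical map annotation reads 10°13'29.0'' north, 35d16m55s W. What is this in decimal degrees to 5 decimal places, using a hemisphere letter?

Lat: 10 + 13/60 + 29/3600 = 10.224722
Lon: 35° + 16/60 + 55/3600 = 35 + 0.266667 + 0.015278 = 35.281944

10.22472° N, 35.28194° W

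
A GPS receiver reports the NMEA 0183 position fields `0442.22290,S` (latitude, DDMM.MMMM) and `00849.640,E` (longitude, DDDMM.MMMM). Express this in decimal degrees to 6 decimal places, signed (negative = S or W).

-4.703715, 8.827333

Latitude: degrees = first 2 digits = 4, minutes = 42.2229; 4 + 42.2229/60 = 4.7037150
hemisphere S, so the sign is −
Longitude: degrees = first 3 digits = 8, minutes = 49.64; 8 + 49.64/60 = 8.8273333
E → positive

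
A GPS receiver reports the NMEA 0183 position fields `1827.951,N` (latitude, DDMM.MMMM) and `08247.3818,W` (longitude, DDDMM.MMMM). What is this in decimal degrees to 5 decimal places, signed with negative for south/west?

18.46585, -82.78970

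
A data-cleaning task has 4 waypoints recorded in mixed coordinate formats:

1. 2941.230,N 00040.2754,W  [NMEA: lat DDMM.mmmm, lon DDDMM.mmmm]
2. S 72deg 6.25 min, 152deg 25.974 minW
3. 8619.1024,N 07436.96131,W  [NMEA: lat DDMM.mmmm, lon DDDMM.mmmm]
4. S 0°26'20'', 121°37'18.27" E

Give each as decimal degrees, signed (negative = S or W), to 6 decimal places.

Point 1:
  Lat: split at 2 digits → 29° and 41.23′; 29 + 41.23/60 = 29.6871667
  N ⇒ keep positive
  λ: degrees = first 3 digits = 0, minutes = 40.2754; 0 + 40.2754/60 = 0.6712567
  W → negative
Point 2:
  Lat: 72 + 6.25/60 = 72.1041667
  S → negative
  λ: 152 + 25.974/60 = 152.4329000
  W → negative
Point 3:
  φ: split at 2 digits → 86° and 19.1024′; 86 + 19.1024/60 = 86.3183733
  N → positive
  Lon: degrees = first 3 digits = 74, minutes = 36.96131; 74 + 36.96131/60 = 74.6160218
  W → negative
Point 4:
  φ: 0° + 26/60 + 20/3600 = 0 + 0.433333 + 0.005556 = 0.4388889
  hemisphere S, so the sign is −
  Lon: 37′ + 18.27″ = 37.30450′; 121 + 37.30450/60 = 121.6217417
  E ⇒ keep positive

1. 29.687167, -0.671257
2. -72.104167, -152.432900
3. 86.318373, -74.616022
4. -0.438889, 121.621742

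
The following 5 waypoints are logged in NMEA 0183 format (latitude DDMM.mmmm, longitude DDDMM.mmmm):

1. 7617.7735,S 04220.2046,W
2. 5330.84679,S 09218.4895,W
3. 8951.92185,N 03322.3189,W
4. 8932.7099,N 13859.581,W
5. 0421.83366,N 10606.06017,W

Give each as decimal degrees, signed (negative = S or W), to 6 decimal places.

Point 1:
  Latitude: split at 2 digits → 76° and 17.7735′; 76 + 17.7735/60 = 76.2962250
  S → negative
  Longitude: degrees = first 3 digits = 42, minutes = 20.2046; 42 + 20.2046/60 = 42.3367433
  W → negative
Point 2:
  Lat: split at 2 digits → 53° and 30.84679′; 53 + 30.84679/60 = 53.5141132
  S ⇒ negate
  Longitude: split at 3 digits → 092° and 18.4895′; 92 + 18.4895/60 = 92.3081583
  W → negative
Point 3:
  Lat: degrees = first 2 digits = 89, minutes = 51.92185; 89 + 51.92185/60 = 89.8653642
  N ⇒ keep positive
  λ: split at 3 digits → 033° and 22.3189′; 33 + 22.3189/60 = 33.3719817
  W → negative
Point 4:
  φ: split at 2 digits → 89° and 32.7099′; 89 + 32.7099/60 = 89.5451650
  N → positive
  λ: split at 3 digits → 138° and 59.581′; 138 + 59.581/60 = 138.9930167
  hemisphere W, so the sign is −
Point 5:
  φ: split at 2 digits → 04° and 21.83366′; 4 + 21.83366/60 = 4.3638943
  N ⇒ keep positive
  λ: split at 3 digits → 106° and 6.06017′; 106 + 6.06017/60 = 106.1010028
  W → negative

1. -76.296225, -42.336743
2. -53.514113, -92.308158
3. 89.865364, -33.371982
4. 89.545165, -138.993017
5. 4.363894, -106.101003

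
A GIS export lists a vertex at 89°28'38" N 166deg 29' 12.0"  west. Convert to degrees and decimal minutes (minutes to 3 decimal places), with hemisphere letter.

Lat: seconds/60 = 0.63333; minutes = 28 + 0.63333 = 28.63333
Lon: 29 + 12/60 = 29.20000′

89° 28.633′ N, 166° 29.200′ W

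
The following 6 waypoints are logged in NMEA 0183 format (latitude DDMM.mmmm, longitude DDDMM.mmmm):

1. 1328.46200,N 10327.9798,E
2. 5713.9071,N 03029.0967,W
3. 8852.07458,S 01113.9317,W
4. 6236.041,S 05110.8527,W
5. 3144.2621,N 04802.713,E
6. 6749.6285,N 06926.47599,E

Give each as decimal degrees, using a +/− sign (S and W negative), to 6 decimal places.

Point 1:
  φ: split at 2 digits → 13° and 28.462′; 13 + 28.462/60 = 13.4743667
  N → positive
  Lon: split at 3 digits → 103° and 27.9798′; 103 + 27.9798/60 = 103.4663300
  E → positive
Point 2:
  Lat: degrees = first 2 digits = 57, minutes = 13.9071; 57 + 13.9071/60 = 57.2317850
  N ⇒ keep positive
  λ: split at 3 digits → 030° and 29.0967′; 30 + 29.0967/60 = 30.4849450
  W → negative
Point 3:
  Latitude: split at 2 digits → 88° and 52.07458′; 88 + 52.07458/60 = 88.8679097
  S → negative
  λ: degrees = first 3 digits = 11, minutes = 13.9317; 11 + 13.9317/60 = 11.2321950
  hemisphere W, so the sign is −
Point 4:
  Latitude: degrees = first 2 digits = 62, minutes = 36.041; 62 + 36.041/60 = 62.6006833
  S ⇒ negate
  Longitude: degrees = first 3 digits = 51, minutes = 10.8527; 51 + 10.8527/60 = 51.1808783
  hemisphere W, so the sign is −
Point 5:
  Latitude: degrees = first 2 digits = 31, minutes = 44.2621; 31 + 44.2621/60 = 31.7377017
  N ⇒ keep positive
  Lon: split at 3 digits → 048° and 2.713′; 48 + 2.713/60 = 48.0452167
  E → positive
Point 6:
  φ: split at 2 digits → 67° and 49.6285′; 67 + 49.6285/60 = 67.8271417
  N ⇒ keep positive
  Lon: split at 3 digits → 069° and 26.47599′; 69 + 26.47599/60 = 69.4412665
  E → positive

1. 13.474367, 103.466330
2. 57.231785, -30.484945
3. -88.867910, -11.232195
4. -62.600683, -51.180878
5. 31.737702, 48.045217
6. 67.827142, 69.441267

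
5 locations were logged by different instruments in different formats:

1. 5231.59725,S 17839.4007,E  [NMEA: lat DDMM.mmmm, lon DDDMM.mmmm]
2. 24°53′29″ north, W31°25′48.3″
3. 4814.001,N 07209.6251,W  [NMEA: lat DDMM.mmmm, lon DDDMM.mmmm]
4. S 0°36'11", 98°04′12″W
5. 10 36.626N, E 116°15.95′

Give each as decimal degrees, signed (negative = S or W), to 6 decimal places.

1. -52.526621, 178.656678
2. 24.891389, -31.430083
3. 48.233350, -72.160418
4. -0.603056, -98.070000
5. 10.610433, 116.265833

Point 1:
  Latitude: split at 2 digits → 52° and 31.59725′; 52 + 31.59725/60 = 52.5266208
  S ⇒ negate
  Lon: split at 3 digits → 178° and 39.4007′; 178 + 39.4007/60 = 178.6566783
  E ⇒ keep positive
Point 2:
  Lat: 24 + 53/60 + 29/3600 = 24.8913889
  N → positive
  λ: 31 + 25/60 + 48.3/3600 = 31.4300833
  hemisphere W, so the sign is −
Point 3:
  Latitude: degrees = first 2 digits = 48, minutes = 14.001; 48 + 14.001/60 = 48.2333500
  N ⇒ keep positive
  Lon: split at 3 digits → 072° and 9.6251′; 72 + 9.6251/60 = 72.1604183
  hemisphere W, so the sign is −
Point 4:
  Latitude: 0° + 36/60 + 11/3600 = 0 + 0.600000 + 0.003056 = 0.6030556
  S → negative
  Lon: 4′ + 12″ = 4.20000′; 98 + 4.20000/60 = 98.0700000
  hemisphere W, so the sign is −
Point 5:
  Latitude: 10 + 36.626/60 = 10.6104333
  N → positive
  Lon: 116 + 15.95/60 = 116.2658333
  E ⇒ keep positive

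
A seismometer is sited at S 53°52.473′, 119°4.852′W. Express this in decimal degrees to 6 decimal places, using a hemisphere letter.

Lat: 53 + 52.473/60 = 53.8745500
λ: 4.852′ = 0.080867°; total 119.0808667

53.874550° S, 119.080867° W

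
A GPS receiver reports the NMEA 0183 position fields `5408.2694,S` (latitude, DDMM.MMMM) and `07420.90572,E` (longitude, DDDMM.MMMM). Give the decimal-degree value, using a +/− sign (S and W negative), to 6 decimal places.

-54.137823, 74.348429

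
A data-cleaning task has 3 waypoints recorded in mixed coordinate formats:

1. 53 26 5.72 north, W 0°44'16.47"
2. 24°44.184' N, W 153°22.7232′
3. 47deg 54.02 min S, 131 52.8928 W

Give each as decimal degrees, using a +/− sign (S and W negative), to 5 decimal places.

Point 1:
  Latitude: 26′ + 5.72″ = 26.09533′; 53 + 26.09533/60 = 53.434922
  N → positive
  Longitude: 0 + 44/60 + 16.47/3600 = 0.737908
  hemisphere W, so the sign is −
Point 2:
  Latitude: 44.184′ = 0.736400°; total 24.736400
  N ⇒ keep positive
  Lon: 153 + 22.7232/60 = 153.378720
  hemisphere W, so the sign is −
Point 3:
  Latitude: 47 + 54.02/60 = 47.900333
  S ⇒ negate
  λ: 52.8928′ = 0.881547°; total 131.881547
  W ⇒ negate

1. 53.43492, -0.73791
2. 24.73640, -153.37872
3. -47.90033, -131.88155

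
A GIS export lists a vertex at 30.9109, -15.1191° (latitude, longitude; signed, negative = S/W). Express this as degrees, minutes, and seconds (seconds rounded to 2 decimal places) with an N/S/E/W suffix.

Lat: 0.910900 × 60 = 54.65400′ → 54′, remainder × 60 = 39.2400″
Longitude is negative → W; |value| = 15.119100
Longitude: whole degrees 15; 7.14600′ → 7′ and 8.7600″

30°54′39.24″ N, 15°07′8.76″ W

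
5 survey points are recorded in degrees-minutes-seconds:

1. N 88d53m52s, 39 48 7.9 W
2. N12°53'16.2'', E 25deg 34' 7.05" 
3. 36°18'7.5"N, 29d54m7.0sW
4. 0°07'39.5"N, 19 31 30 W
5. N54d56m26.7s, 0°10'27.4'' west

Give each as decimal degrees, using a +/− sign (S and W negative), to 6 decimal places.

Point 1:
  φ: 88° + 53/60 + 52/3600 = 88 + 0.883333 + 0.014444 = 88.8977778
  N → positive
  Lon: 39° + 48/60 + 7.9/3600 = 39 + 0.800000 + 0.002194 = 39.8021944
  W ⇒ negate
Point 2:
  φ: 12° + 53/60 + 16.2/3600 = 12 + 0.883333 + 0.004500 = 12.8878333
  N → positive
  λ: 34′ + 7.05″ = 34.11750′; 25 + 34.11750/60 = 25.5686250
  E ⇒ keep positive
Point 3:
  Latitude: 36° + 18/60 + 7.5/3600 = 36 + 0.300000 + 0.002083 = 36.3020833
  N ⇒ keep positive
  Longitude: 29° + 54/60 + 7/3600 = 29 + 0.900000 + 0.001944 = 29.9019444
  W → negative
Point 4:
  φ: 0° + 7/60 + 39.5/3600 = 0 + 0.116667 + 0.010972 = 0.1276389
  N → positive
  Longitude: 31′ + 30″ = 31.50000′; 19 + 31.50000/60 = 19.5250000
  W ⇒ negate
Point 5:
  Latitude: 54 + 56/60 + 26.7/3600 = 54.9407500
  N ⇒ keep positive
  Lon: 0° + 10/60 + 27.4/3600 = 0 + 0.166667 + 0.007611 = 0.1742778
  W ⇒ negate

1. 88.897778, -39.802194
2. 12.887833, 25.568625
3. 36.302083, -29.901944
4. 0.127639, -19.525000
5. 54.940750, -0.174278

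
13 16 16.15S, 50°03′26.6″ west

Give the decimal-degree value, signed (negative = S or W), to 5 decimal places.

φ: 16′ + 16.15″ = 16.26917′; 13 + 16.26917/60 = 13.271153
S ⇒ negate
λ: 50° + 3/60 + 26.6/3600 = 50 + 0.050000 + 0.007389 = 50.057389
hemisphere W, so the sign is −

-13.27115, -50.05739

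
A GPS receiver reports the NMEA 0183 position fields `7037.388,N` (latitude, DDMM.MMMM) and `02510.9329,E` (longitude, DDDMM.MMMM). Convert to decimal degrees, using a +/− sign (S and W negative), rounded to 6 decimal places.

Latitude: degrees = first 2 digits = 70, minutes = 37.388; 70 + 37.388/60 = 70.6231333
N → positive
Lon: degrees = first 3 digits = 25, minutes = 10.9329; 25 + 10.9329/60 = 25.1822150
E → positive

70.623133, 25.182215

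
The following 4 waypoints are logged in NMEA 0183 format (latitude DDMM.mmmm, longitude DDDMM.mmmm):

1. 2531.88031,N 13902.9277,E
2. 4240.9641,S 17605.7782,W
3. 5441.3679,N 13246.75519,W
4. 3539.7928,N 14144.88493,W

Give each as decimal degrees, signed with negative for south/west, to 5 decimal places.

1. 25.53134, 139.04880
2. -42.68274, -176.09630
3. 54.68947, -132.77925
4. 35.66321, -141.74808

Point 1:
  Latitude: split at 2 digits → 25° and 31.88031′; 25 + 31.88031/60 = 25.531339
  N → positive
  λ: degrees = first 3 digits = 139, minutes = 2.9277; 139 + 2.9277/60 = 139.048795
  E ⇒ keep positive
Point 2:
  Latitude: split at 2 digits → 42° and 40.9641′; 42 + 40.9641/60 = 42.682735
  hemisphere S, so the sign is −
  Lon: split at 3 digits → 176° and 5.7782′; 176 + 5.7782/60 = 176.096303
  hemisphere W, so the sign is −
Point 3:
  φ: split at 2 digits → 54° and 41.3679′; 54 + 41.3679/60 = 54.689465
  N ⇒ keep positive
  Lon: degrees = first 3 digits = 132, minutes = 46.75519; 132 + 46.75519/60 = 132.779253
  W → negative
Point 4:
  Lat: degrees = first 2 digits = 35, minutes = 39.7928; 35 + 39.7928/60 = 35.663213
  N ⇒ keep positive
  Lon: split at 3 digits → 141° and 44.88493′; 141 + 44.88493/60 = 141.748082
  W → negative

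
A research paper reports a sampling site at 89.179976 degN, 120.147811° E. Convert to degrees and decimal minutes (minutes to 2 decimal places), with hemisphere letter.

89° 10.80′ N, 120° 8.87′ E

Lat: fractional part 0.179976 → 10.7986 minutes
Lon: minutes = (120.147811 − 120) × 60 = 8.8687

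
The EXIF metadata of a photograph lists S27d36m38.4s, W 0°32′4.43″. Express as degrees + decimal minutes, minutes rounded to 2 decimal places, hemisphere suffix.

Lat: 36 + 38.4/60 = 36.6400′
λ: seconds/60 = 0.07383; minutes = 32 + 0.07383 = 32.0738

27° 36.64′ S, 0° 32.07′ W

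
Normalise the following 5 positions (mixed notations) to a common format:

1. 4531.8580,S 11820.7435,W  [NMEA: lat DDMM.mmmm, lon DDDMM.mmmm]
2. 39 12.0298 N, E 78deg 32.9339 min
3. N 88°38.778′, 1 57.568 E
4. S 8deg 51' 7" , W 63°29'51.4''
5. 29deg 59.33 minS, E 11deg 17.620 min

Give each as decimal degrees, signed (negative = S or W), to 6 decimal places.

1. -45.530967, -118.345725
2. 39.200497, 78.548898
3. 88.646300, 1.959467
4. -8.851944, -63.497611
5. -29.988833, 11.293667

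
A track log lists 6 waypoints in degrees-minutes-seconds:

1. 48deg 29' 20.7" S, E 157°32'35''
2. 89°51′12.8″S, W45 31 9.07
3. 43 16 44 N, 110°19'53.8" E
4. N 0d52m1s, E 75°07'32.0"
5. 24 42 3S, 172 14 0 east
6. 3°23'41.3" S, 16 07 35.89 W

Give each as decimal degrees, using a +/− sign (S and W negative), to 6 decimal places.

1. -48.489083, 157.543056
2. -89.853556, -45.519186
3. 43.278889, 110.331611
4. 0.866944, 75.125556
5. -24.700833, 172.233333
6. -3.394806, -16.126636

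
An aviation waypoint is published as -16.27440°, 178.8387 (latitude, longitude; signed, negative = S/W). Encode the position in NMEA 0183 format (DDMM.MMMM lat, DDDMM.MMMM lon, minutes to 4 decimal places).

Latitude is negative → S; |value| = 16.274400
Latitude: minutes = (16.274400 − 16) × 60 = 16.464000
Lon: minutes = (178.838700 − 178) × 60 = 50.322000

1616.4640,S / 17850.3220,E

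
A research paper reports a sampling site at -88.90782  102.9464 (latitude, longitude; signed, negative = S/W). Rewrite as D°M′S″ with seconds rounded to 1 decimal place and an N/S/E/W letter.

88°54′28.2″ S, 102°56′47.0″ E

Latitude is negative → S; |value| = 88.907820
Latitude: 0.907820° → 54.46920′; 0.46920 × 60 = 28.152″
λ: 0.946400° → 56.78400′; 0.78400 × 60 = 47.040″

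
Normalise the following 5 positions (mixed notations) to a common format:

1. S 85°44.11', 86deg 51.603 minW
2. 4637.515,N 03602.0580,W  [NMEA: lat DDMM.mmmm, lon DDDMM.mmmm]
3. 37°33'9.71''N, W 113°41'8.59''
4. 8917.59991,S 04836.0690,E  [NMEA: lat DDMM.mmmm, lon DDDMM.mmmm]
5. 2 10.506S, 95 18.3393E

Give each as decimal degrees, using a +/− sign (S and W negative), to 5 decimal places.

1. -85.73517, -86.86005
2. 46.62525, -36.03430
3. 37.55270, -113.68572
4. -89.29333, 48.60115
5. -2.17510, 95.30566

Point 1:
  φ: 44.11′ = 0.735167°; total 85.735167
  S → negative
  Longitude: 51.603′ = 0.860050°; total 86.860050
  W ⇒ negate
Point 2:
  Latitude: degrees = first 2 digits = 46, minutes = 37.515; 46 + 37.515/60 = 46.625250
  N ⇒ keep positive
  Lon: degrees = first 3 digits = 36, minutes = 2.058; 36 + 2.058/60 = 36.034300
  W → negative
Point 3:
  Lat: 37° + 33/60 + 9.71/3600 = 37 + 0.550000 + 0.002697 = 37.552697
  N ⇒ keep positive
  Longitude: 113° + 41/60 + 8.59/3600 = 113 + 0.683333 + 0.002386 = 113.685719
  W ⇒ negate
Point 4:
  Latitude: degrees = first 2 digits = 89, minutes = 17.59991; 89 + 17.59991/60 = 89.293332
  S → negative
  Lon: split at 3 digits → 048° and 36.069′; 48 + 36.069/60 = 48.601150
  E → positive
Point 5:
  Latitude: 10.506′ = 0.175100°; total 2.175100
  S ⇒ negate
  Longitude: 18.3393′ = 0.305655°; total 95.305655
  E → positive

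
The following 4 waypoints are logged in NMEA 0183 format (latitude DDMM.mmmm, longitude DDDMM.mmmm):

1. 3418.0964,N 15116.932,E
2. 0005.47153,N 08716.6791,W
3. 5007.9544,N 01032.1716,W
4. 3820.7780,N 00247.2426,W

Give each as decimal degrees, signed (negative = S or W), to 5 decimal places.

Point 1:
  Lat: split at 2 digits → 34° and 18.0964′; 34 + 18.0964/60 = 34.301607
  N ⇒ keep positive
  Longitude: degrees = first 3 digits = 151, minutes = 16.932; 151 + 16.932/60 = 151.282200
  E → positive
Point 2:
  Lat: degrees = first 2 digits = 0, minutes = 5.47153; 0 + 5.47153/60 = 0.091192
  N ⇒ keep positive
  Longitude: degrees = first 3 digits = 87, minutes = 16.6791; 87 + 16.6791/60 = 87.277985
  W → negative
Point 3:
  Lat: degrees = first 2 digits = 50, minutes = 7.9544; 50 + 7.9544/60 = 50.132573
  N → positive
  λ: degrees = first 3 digits = 10, minutes = 32.1716; 10 + 32.1716/60 = 10.536193
  W → negative
Point 4:
  φ: degrees = first 2 digits = 38, minutes = 20.778; 38 + 20.778/60 = 38.346300
  N → positive
  λ: split at 3 digits → 002° and 47.2426′; 2 + 47.2426/60 = 2.787377
  hemisphere W, so the sign is −

1. 34.30161, 151.28220
2. 0.09119, -87.27799
3. 50.13257, -10.53619
4. 38.34630, -2.78738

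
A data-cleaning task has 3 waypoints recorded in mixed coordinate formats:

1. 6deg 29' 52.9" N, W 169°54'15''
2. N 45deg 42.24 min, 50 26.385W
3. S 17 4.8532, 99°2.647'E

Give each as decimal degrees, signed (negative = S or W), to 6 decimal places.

1. 6.498028, -169.904167
2. 45.704000, -50.439750
3. -17.080887, 99.044117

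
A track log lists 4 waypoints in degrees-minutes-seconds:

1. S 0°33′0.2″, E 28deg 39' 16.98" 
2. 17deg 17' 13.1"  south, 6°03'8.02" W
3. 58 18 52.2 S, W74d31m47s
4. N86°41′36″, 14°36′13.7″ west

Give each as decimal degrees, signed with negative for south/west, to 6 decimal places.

1. -0.550056, 28.654717
2. -17.286972, -6.052228
3. -58.314500, -74.529722
4. 86.693333, -14.603806

Point 1:
  φ: 0 + 33/60 + 0.2/3600 = 0.5500556
  S → negative
  Lon: 28° + 39/60 + 16.98/3600 = 28 + 0.650000 + 0.004717 = 28.6547167
  E ⇒ keep positive
Point 2:
  Latitude: 17 + 17/60 + 13.1/3600 = 17.2869722
  S ⇒ negate
  Longitude: 6° + 3/60 + 8.02/3600 = 6 + 0.050000 + 0.002228 = 6.0522278
  W ⇒ negate
Point 3:
  φ: 18′ + 52.2″ = 18.87000′; 58 + 18.87000/60 = 58.3145000
  hemisphere S, so the sign is −
  Longitude: 31′ + 47″ = 31.78333′; 74 + 31.78333/60 = 74.5297222
  W ⇒ negate
Point 4:
  φ: 41′ + 36″ = 41.60000′; 86 + 41.60000/60 = 86.6933333
  N ⇒ keep positive
  Lon: 14 + 36/60 + 13.7/3600 = 14.6038056
  W → negative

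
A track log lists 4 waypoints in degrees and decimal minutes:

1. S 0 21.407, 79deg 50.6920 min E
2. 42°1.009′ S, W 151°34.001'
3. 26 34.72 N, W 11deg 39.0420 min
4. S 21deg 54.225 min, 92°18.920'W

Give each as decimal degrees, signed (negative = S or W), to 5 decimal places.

Point 1:
  φ: 0 + 21.407/60 = 0.356783
  hemisphere S, so the sign is −
  λ: 50.692′ = 0.844867°; total 79.844867
  E → positive
Point 2:
  Lat: 42 + 1.009/60 = 42.016817
  S ⇒ negate
  Longitude: 151 + 34.001/60 = 151.566683
  W ⇒ negate
Point 3:
  Latitude: 26 + 34.72/60 = 26.578667
  N ⇒ keep positive
  λ: 39.042′ = 0.650700°; total 11.650700
  W → negative
Point 4:
  φ: 21 + 54.225/60 = 21.903750
  S ⇒ negate
  Lon: 18.92′ = 0.315333°; total 92.315333
  hemisphere W, so the sign is −

1. -0.35678, 79.84487
2. -42.01682, -151.56668
3. 26.57867, -11.65070
4. -21.90375, -92.31533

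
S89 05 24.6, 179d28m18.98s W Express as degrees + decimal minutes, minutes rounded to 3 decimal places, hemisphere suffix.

Latitude: 5 + 24.6/60 = 5.41000′
Lon: 28 + 18.98/60 = 28.31633′

89° 5.410′ S, 179° 28.316′ W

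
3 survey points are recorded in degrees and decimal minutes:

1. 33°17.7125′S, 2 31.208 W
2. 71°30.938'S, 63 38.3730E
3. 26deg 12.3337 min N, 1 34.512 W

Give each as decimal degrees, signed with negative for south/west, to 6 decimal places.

1. -33.295208, -2.520133
2. -71.515633, 63.639550
3. 26.205562, -1.575200

Point 1:
  φ: 17.7125′ = 0.295208°; total 33.2952083
  hemisphere S, so the sign is −
  Longitude: 2 + 31.208/60 = 2.5201333
  W → negative
Point 2:
  φ: 30.938′ = 0.515633°; total 71.5156333
  S ⇒ negate
  λ: 63 + 38.373/60 = 63.6395500
  E → positive
Point 3:
  Lat: 12.3337′ = 0.205562°; total 26.2055617
  N ⇒ keep positive
  Lon: 1 + 34.512/60 = 1.5752000
  W → negative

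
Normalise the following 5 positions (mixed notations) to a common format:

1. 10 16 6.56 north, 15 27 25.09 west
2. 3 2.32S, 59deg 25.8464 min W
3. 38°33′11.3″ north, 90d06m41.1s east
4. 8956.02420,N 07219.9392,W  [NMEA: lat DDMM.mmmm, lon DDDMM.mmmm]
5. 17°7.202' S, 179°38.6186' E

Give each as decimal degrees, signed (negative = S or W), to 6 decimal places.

Point 1:
  Lat: 16′ + 6.56″ = 16.10933′; 10 + 16.10933/60 = 10.2684889
  N → positive
  Longitude: 15 + 27/60 + 25.09/3600 = 15.4569694
  hemisphere W, so the sign is −
Point 2:
  Latitude: 2.32′ = 0.038667°; total 3.0386667
  hemisphere S, so the sign is −
  λ: 59 + 25.8464/60 = 59.4307733
  hemisphere W, so the sign is −
Point 3:
  Lat: 33′ + 11.3″ = 33.18833′; 38 + 33.18833/60 = 38.5531389
  N ⇒ keep positive
  λ: 90 + 6/60 + 41.1/3600 = 90.1114167
  E ⇒ keep positive
Point 4:
  Lat: degrees = first 2 digits = 89, minutes = 56.0242; 89 + 56.0242/60 = 89.9337367
  N → positive
  Lon: degrees = first 3 digits = 72, minutes = 19.9392; 72 + 19.9392/60 = 72.3323200
  W → negative
Point 5:
  φ: 7.202′ = 0.120033°; total 17.1200333
  hemisphere S, so the sign is −
  λ: 179 + 38.6186/60 = 179.6436433
  E → positive

1. 10.268489, -15.456969
2. -3.038667, -59.430773
3. 38.553139, 90.111417
4. 89.933737, -72.332320
5. -17.120033, 179.643643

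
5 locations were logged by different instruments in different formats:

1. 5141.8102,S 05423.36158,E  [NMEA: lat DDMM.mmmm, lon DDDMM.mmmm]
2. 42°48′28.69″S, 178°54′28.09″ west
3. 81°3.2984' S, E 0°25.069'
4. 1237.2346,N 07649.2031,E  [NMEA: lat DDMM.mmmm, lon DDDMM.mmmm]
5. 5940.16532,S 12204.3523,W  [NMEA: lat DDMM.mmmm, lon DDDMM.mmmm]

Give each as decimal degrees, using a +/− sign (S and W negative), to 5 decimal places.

1. -51.69684, 54.38936
2. -42.80797, -178.90780
3. -81.05497, 0.41782
4. 12.62058, 76.82005
5. -59.66942, -122.07254

Point 1:
  φ: split at 2 digits → 51° and 41.8102′; 51 + 41.8102/60 = 51.696837
  S ⇒ negate
  Longitude: degrees = first 3 digits = 54, minutes = 23.36158; 54 + 23.36158/60 = 54.389360
  E → positive
Point 2:
  φ: 42° + 48/60 + 28.69/3600 = 42 + 0.800000 + 0.007969 = 42.807969
  hemisphere S, so the sign is −
  Lon: 54′ + 28.09″ = 54.46817′; 178 + 54.46817/60 = 178.907803
  hemisphere W, so the sign is −
Point 3:
  φ: 81 + 3.2984/60 = 81.054973
  S → negative
  Longitude: 0 + 25.069/60 = 0.417817
  E ⇒ keep positive
Point 4:
  Lat: degrees = first 2 digits = 12, minutes = 37.2346; 12 + 37.2346/60 = 12.620577
  N → positive
  λ: split at 3 digits → 076° and 49.2031′; 76 + 49.2031/60 = 76.820052
  E ⇒ keep positive
Point 5:
  Latitude: split at 2 digits → 59° and 40.16532′; 59 + 40.16532/60 = 59.669422
  hemisphere S, so the sign is −
  Longitude: degrees = first 3 digits = 122, minutes = 4.3523; 122 + 4.3523/60 = 122.072538
  hemisphere W, so the sign is −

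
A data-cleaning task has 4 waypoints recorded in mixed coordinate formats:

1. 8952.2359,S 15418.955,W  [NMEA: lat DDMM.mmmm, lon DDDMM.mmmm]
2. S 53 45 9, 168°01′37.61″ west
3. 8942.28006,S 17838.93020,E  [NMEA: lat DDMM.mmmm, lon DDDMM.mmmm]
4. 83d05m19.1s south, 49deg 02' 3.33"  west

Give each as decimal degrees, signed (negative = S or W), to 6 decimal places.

Point 1:
  Latitude: degrees = first 2 digits = 89, minutes = 52.2359; 89 + 52.2359/60 = 89.8705983
  hemisphere S, so the sign is −
  Longitude: split at 3 digits → 154° and 18.955′; 154 + 18.955/60 = 154.3159167
  W → negative
Point 2:
  φ: 45′ + 9″ = 45.15000′; 53 + 45.15000/60 = 53.7525000
  S ⇒ negate
  λ: 168° + 1/60 + 37.61/3600 = 168 + 0.016667 + 0.010447 = 168.0271139
  W ⇒ negate
Point 3:
  Latitude: degrees = first 2 digits = 89, minutes = 42.28006; 89 + 42.28006/60 = 89.7046677
  S → negative
  λ: degrees = first 3 digits = 178, minutes = 38.9302; 178 + 38.9302/60 = 178.6488367
  E ⇒ keep positive
Point 4:
  φ: 83° + 5/60 + 19.1/3600 = 83 + 0.083333 + 0.005306 = 83.0886389
  S ⇒ negate
  Lon: 49° + 2/60 + 3.33/3600 = 49 + 0.033333 + 0.000925 = 49.0342583
  W → negative

1. -89.870598, -154.315917
2. -53.752500, -168.027114
3. -89.704668, 178.648837
4. -83.088639, -49.034258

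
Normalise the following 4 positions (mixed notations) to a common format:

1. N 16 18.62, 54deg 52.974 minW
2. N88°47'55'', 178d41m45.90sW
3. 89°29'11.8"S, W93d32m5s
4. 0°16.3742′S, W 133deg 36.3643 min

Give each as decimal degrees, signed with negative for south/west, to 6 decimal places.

1. 16.310333, -54.882900
2. 88.798611, -178.696083
3. -89.486611, -93.534722
4. -0.272903, -133.606072

Point 1:
  Latitude: 18.62′ = 0.310333°; total 16.3103333
  N → positive
  λ: 52.974′ = 0.882900°; total 54.8829000
  W → negative
Point 2:
  Lat: 47′ + 55″ = 47.91667′; 88 + 47.91667/60 = 88.7986111
  N → positive
  λ: 178° + 41/60 + 45.9/3600 = 178 + 0.683333 + 0.012750 = 178.6960833
  W → negative
Point 3:
  φ: 89° + 29/60 + 11.8/3600 = 89 + 0.483333 + 0.003278 = 89.4866111
  hemisphere S, so the sign is −
  λ: 32′ + 5″ = 32.08333′; 93 + 32.08333/60 = 93.5347222
  hemisphere W, so the sign is −
Point 4:
  Lat: 16.3742′ = 0.272903°; total 0.2729033
  S ⇒ negate
  Lon: 133 + 36.3643/60 = 133.6060717
  W → negative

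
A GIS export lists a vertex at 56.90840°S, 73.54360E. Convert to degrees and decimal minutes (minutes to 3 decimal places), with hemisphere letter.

56° 54.504′ S, 73° 32.616′ E

Lat: 56° + 0.908400 × 60 = 56° 54.50400′
λ: minutes = (73.543600 − 73) × 60 = 32.61600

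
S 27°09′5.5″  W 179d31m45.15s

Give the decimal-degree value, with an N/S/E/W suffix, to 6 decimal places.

27.151528° S, 179.529208° W

φ: 27 + 9/60 + 5.5/3600 = 27.1515278
λ: 179 + 31/60 + 45.15/3600 = 179.5292083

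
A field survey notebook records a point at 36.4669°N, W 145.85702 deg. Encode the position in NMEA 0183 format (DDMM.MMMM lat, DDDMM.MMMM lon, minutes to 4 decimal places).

3628.0140,N / 14551.4212,W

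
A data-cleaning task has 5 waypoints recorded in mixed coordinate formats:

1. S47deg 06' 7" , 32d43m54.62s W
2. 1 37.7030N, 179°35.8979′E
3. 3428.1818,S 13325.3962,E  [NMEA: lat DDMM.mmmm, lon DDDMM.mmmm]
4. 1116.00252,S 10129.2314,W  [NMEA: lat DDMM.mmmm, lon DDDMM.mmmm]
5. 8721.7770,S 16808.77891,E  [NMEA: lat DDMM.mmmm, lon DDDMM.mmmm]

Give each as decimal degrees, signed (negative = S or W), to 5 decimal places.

Point 1:
  Lat: 6′ + 7″ = 6.11667′; 47 + 6.11667/60 = 47.101944
  S → negative
  λ: 32 + 43/60 + 54.62/3600 = 32.731839
  W ⇒ negate
Point 2:
  Lat: 37.703′ = 0.628383°; total 1.628383
  N ⇒ keep positive
  λ: 35.8979′ = 0.598298°; total 179.598298
  E ⇒ keep positive
Point 3:
  Latitude: degrees = first 2 digits = 34, minutes = 28.1818; 34 + 28.1818/60 = 34.469697
  S → negative
  λ: degrees = first 3 digits = 133, minutes = 25.3962; 133 + 25.3962/60 = 133.423270
  E → positive
Point 4:
  Lat: degrees = first 2 digits = 11, minutes = 16.00252; 11 + 16.00252/60 = 11.266709
  hemisphere S, so the sign is −
  λ: degrees = first 3 digits = 101, minutes = 29.2314; 101 + 29.2314/60 = 101.487190
  W → negative
Point 5:
  Latitude: degrees = first 2 digits = 87, minutes = 21.777; 87 + 21.777/60 = 87.362950
  S → negative
  λ: degrees = first 3 digits = 168, minutes = 8.77891; 168 + 8.77891/60 = 168.146315
  E ⇒ keep positive

1. -47.10194, -32.73184
2. 1.62838, 179.59830
3. -34.46970, 133.42327
4. -11.26671, -101.48719
5. -87.36295, 168.14632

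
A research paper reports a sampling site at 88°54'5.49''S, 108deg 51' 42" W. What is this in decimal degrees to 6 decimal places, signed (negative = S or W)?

-88.901525, -108.861667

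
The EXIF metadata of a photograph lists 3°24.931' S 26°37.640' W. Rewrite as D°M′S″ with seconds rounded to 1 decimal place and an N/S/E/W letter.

Latitude: fractional minutes 0.93100 × 60 = 55.860″
λ: fractional minutes 0.64000 × 60 = 38.400″

3°24′55.9″ S, 26°37′38.4″ W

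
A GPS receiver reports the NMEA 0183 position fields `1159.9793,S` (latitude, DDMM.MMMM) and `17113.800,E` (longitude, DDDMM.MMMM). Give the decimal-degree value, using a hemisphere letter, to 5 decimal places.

11.99966° S, 171.23000° E

Latitude: split at 2 digits → 11° and 59.9793′; 11 + 59.9793/60 = 11.999655
Longitude: split at 3 digits → 171° and 13.8′; 171 + 13.8/60 = 171.230000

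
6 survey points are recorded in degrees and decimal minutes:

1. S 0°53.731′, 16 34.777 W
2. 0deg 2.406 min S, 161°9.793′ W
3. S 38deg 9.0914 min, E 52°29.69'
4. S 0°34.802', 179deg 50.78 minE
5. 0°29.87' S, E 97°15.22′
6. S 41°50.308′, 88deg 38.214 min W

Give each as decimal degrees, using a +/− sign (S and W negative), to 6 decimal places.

1. -0.895517, -16.579617
2. -0.040100, -161.163217
3. -38.151523, 52.494833
4. -0.580033, 179.846333
5. -0.497833, 97.253667
6. -41.838467, -88.636900

Point 1:
  Lat: 0 + 53.731/60 = 0.8955167
  S → negative
  Longitude: 16 + 34.777/60 = 16.5796167
  W ⇒ negate
Point 2:
  φ: 0 + 2.406/60 = 0.0401000
  hemisphere S, so the sign is −
  λ: 161 + 9.793/60 = 161.1632167
  hemisphere W, so the sign is −
Point 3:
  Lat: 38 + 9.0914/60 = 38.1515233
  S → negative
  Lon: 52 + 29.69/60 = 52.4948333
  E → positive
Point 4:
  Lat: 0 + 34.802/60 = 0.5800333
  S → negative
  Longitude: 179 + 50.78/60 = 179.8463333
  E ⇒ keep positive
Point 5:
  Latitude: 0 + 29.87/60 = 0.4978333
  S → negative
  λ: 15.22′ = 0.253667°; total 97.2536667
  E → positive
Point 6:
  φ: 41 + 50.308/60 = 41.8384667
  S → negative
  Longitude: 88 + 38.214/60 = 88.6369000
  hemisphere W, so the sign is −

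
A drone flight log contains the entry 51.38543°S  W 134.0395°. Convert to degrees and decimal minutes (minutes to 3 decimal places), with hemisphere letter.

Lat: fractional part 0.385430 → 23.12580 minutes
Longitude: 134° + 0.039500 × 60 = 134° 2.37000′

51° 23.126′ S, 134° 2.370′ W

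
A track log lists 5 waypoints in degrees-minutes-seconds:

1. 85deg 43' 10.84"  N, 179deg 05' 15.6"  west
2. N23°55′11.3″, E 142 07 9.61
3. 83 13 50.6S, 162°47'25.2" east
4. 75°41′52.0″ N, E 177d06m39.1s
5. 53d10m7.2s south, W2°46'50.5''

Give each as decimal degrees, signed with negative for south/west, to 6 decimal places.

Point 1:
  Latitude: 85° + 43/60 + 10.84/3600 = 85 + 0.716667 + 0.003011 = 85.7196778
  N → positive
  λ: 179 + 5/60 + 15.6/3600 = 179.0876667
  W ⇒ negate
Point 2:
  φ: 55′ + 11.3″ = 55.18833′; 23 + 55.18833/60 = 23.9198056
  N → positive
  λ: 142 + 7/60 + 9.61/3600 = 142.1193361
  E ⇒ keep positive
Point 3:
  Lat: 13′ + 50.6″ = 13.84333′; 83 + 13.84333/60 = 83.2307222
  S ⇒ negate
  Lon: 162° + 47/60 + 25.2/3600 = 162 + 0.783333 + 0.007000 = 162.7903333
  E ⇒ keep positive
Point 4:
  φ: 41′ + 52″ = 41.86667′; 75 + 41.86667/60 = 75.6977778
  N → positive
  λ: 177° + 6/60 + 39.1/3600 = 177 + 0.100000 + 0.010861 = 177.1108611
  E → positive
Point 5:
  Latitude: 53° + 10/60 + 7.2/3600 = 53 + 0.166667 + 0.002000 = 53.1686667
  S → negative
  Lon: 2 + 46/60 + 50.5/3600 = 2.7806944
  W → negative

1. 85.719678, -179.087667
2. 23.919806, 142.119336
3. -83.230722, 162.790333
4. 75.697778, 177.110861
5. -53.168667, -2.780694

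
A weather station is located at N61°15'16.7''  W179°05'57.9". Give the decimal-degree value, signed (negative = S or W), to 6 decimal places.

61.254639, -179.099417

Latitude: 15′ + 16.7″ = 15.27833′; 61 + 15.27833/60 = 61.2546389
N → positive
Lon: 179° + 5/60 + 57.9/3600 = 179 + 0.083333 + 0.016083 = 179.0994167
hemisphere W, so the sign is −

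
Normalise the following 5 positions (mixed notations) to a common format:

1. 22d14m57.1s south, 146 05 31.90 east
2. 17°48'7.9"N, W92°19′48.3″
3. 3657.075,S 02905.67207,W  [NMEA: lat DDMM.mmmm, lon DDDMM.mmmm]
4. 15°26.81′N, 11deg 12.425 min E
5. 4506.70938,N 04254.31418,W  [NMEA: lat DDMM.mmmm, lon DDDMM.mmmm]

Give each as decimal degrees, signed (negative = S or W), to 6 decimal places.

1. -22.249194, 146.092194
2. 17.802194, -92.330083
3. -36.951250, -29.094535
4. 15.446833, 11.207083
5. 45.111823, -42.905236

Point 1:
  Lat: 14′ + 57.1″ = 14.95167′; 22 + 14.95167/60 = 22.2491944
  S → negative
  Lon: 146° + 5/60 + 31.9/3600 = 146 + 0.083333 + 0.008861 = 146.0921944
  E → positive
Point 2:
  Latitude: 17° + 48/60 + 7.9/3600 = 17 + 0.800000 + 0.002194 = 17.8021944
  N → positive
  λ: 92° + 19/60 + 48.3/3600 = 92 + 0.316667 + 0.013417 = 92.3300833
  W ⇒ negate
Point 3:
  φ: degrees = first 2 digits = 36, minutes = 57.075; 36 + 57.075/60 = 36.9512500
  hemisphere S, so the sign is −
  λ: degrees = first 3 digits = 29, minutes = 5.67207; 29 + 5.67207/60 = 29.0945345
  hemisphere W, so the sign is −
Point 4:
  Lat: 26.81′ = 0.446833°; total 15.4468333
  N → positive
  Longitude: 12.425′ = 0.207083°; total 11.2070833
  E → positive
Point 5:
  φ: degrees = first 2 digits = 45, minutes = 6.70938; 45 + 6.70938/60 = 45.1118230
  N ⇒ keep positive
  Lon: degrees = first 3 digits = 42, minutes = 54.31418; 42 + 54.31418/60 = 42.9052363
  W ⇒ negate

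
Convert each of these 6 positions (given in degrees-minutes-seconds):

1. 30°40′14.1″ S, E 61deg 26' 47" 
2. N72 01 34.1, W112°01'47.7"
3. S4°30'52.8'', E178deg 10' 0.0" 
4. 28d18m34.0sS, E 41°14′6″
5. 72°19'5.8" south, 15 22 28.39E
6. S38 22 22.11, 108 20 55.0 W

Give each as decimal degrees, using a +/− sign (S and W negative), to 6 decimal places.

Point 1:
  φ: 30° + 40/60 + 14.1/3600 = 30 + 0.666667 + 0.003917 = 30.6705833
  S ⇒ negate
  Lon: 61 + 26/60 + 47/3600 = 61.4463889
  E ⇒ keep positive
Point 2:
  Latitude: 72° + 1/60 + 34.1/3600 = 72 + 0.016667 + 0.009472 = 72.0261389
  N ⇒ keep positive
  Lon: 112 + 1/60 + 47.7/3600 = 112.0299167
  W → negative
Point 3:
  Latitude: 4° + 30/60 + 52.8/3600 = 4 + 0.500000 + 0.014667 = 4.5146667
  hemisphere S, so the sign is −
  Lon: 10′ + 0″ = 10.00000′; 178 + 10.00000/60 = 178.1666667
  E → positive
Point 4:
  Lat: 28° + 18/60 + 34/3600 = 28 + 0.300000 + 0.009444 = 28.3094444
  S → negative
  Lon: 41 + 14/60 + 6/3600 = 41.2350000
  E → positive
Point 5:
  Lat: 72° + 19/60 + 5.8/3600 = 72 + 0.316667 + 0.001611 = 72.3182778
  S ⇒ negate
  Lon: 15° + 22/60 + 28.39/3600 = 15 + 0.366667 + 0.007886 = 15.3745528
  E → positive
Point 6:
  Lat: 38° + 22/60 + 22.11/3600 = 38 + 0.366667 + 0.006142 = 38.3728083
  S → negative
  λ: 108 + 20/60 + 55/3600 = 108.3486111
  hemisphere W, so the sign is −

1. -30.670583, 61.446389
2. 72.026139, -112.029917
3. -4.514667, 178.166667
4. -28.309444, 41.235000
5. -72.318278, 15.374553
6. -38.372808, -108.348611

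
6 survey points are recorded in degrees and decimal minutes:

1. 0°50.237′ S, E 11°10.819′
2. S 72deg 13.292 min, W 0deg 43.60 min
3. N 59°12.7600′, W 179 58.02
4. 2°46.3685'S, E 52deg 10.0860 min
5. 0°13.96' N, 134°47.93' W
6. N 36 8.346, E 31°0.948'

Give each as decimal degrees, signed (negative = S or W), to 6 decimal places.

1. -0.837283, 11.180317
2. -72.221533, -0.726667
3. 59.212667, -179.967000
4. -2.772808, 52.168100
5. 0.232667, -134.798833
6. 36.139100, 31.015800

Point 1:
  Lat: 0 + 50.237/60 = 0.8372833
  S → negative
  λ: 11 + 10.819/60 = 11.1803167
  E ⇒ keep positive
Point 2:
  Lat: 13.292′ = 0.221533°; total 72.2215333
  S ⇒ negate
  λ: 43.6′ = 0.726667°; total 0.7266667
  W → negative
Point 3:
  Latitude: 12.76′ = 0.212667°; total 59.2126667
  N ⇒ keep positive
  Lon: 58.02′ = 0.967000°; total 179.9670000
  W → negative
Point 4:
  Lat: 2 + 46.3685/60 = 2.7728083
  S → negative
  λ: 10.086′ = 0.168100°; total 52.1681000
  E → positive
Point 5:
  Latitude: 13.96′ = 0.232667°; total 0.2326667
  N ⇒ keep positive
  Lon: 47.93′ = 0.798833°; total 134.7988333
  W ⇒ negate
Point 6:
  φ: 8.346′ = 0.139100°; total 36.1391000
  N ⇒ keep positive
  Longitude: 0.948′ = 0.015800°; total 31.0158000
  E → positive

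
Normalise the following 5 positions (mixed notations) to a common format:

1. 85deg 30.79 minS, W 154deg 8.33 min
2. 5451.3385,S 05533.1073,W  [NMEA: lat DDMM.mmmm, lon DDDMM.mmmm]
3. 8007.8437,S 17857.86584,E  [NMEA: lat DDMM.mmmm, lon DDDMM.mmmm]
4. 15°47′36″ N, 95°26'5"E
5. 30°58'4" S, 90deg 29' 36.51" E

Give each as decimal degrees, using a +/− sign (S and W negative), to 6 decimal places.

Point 1:
  Latitude: 30.79′ = 0.513167°; total 85.5131667
  S → negative
  λ: 154 + 8.33/60 = 154.1388333
  hemisphere W, so the sign is −
Point 2:
  Lat: split at 2 digits → 54° and 51.3385′; 54 + 51.3385/60 = 54.8556417
  S ⇒ negate
  λ: split at 3 digits → 055° and 33.1073′; 55 + 33.1073/60 = 55.5517883
  W → negative
Point 3:
  φ: degrees = first 2 digits = 80, minutes = 7.8437; 80 + 7.8437/60 = 80.1307283
  S → negative
  λ: degrees = first 3 digits = 178, minutes = 57.86584; 178 + 57.86584/60 = 178.9644307
  E → positive
Point 4:
  φ: 15° + 47/60 + 36/3600 = 15 + 0.783333 + 0.010000 = 15.7933333
  N → positive
  λ: 95 + 26/60 + 5/3600 = 95.4347222
  E ⇒ keep positive
Point 5:
  Lat: 58′ + 4″ = 58.06667′; 30 + 58.06667/60 = 30.9677778
  hemisphere S, so the sign is −
  Lon: 90 + 29/60 + 36.51/3600 = 90.4934750
  E → positive

1. -85.513167, -154.138833
2. -54.855642, -55.551788
3. -80.130728, 178.964431
4. 15.793333, 95.434722
5. -30.967778, 90.493475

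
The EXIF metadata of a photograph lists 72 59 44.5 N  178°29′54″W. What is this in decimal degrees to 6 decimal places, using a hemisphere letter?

72.995694° N, 178.498333° W

Lat: 59′ + 44.5″ = 59.74167′; 72 + 59.74167/60 = 72.9956944
λ: 178 + 29/60 + 54/3600 = 178.4983333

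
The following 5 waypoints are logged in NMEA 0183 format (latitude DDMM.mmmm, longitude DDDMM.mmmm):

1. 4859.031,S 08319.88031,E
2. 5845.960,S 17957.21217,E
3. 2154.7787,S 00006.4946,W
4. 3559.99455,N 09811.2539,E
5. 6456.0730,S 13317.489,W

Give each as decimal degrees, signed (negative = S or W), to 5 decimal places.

Point 1:
  φ: split at 2 digits → 48° and 59.031′; 48 + 59.031/60 = 48.983850
  hemisphere S, so the sign is −
  λ: split at 3 digits → 083° and 19.88031′; 83 + 19.88031/60 = 83.331339
  E → positive
Point 2:
  φ: degrees = first 2 digits = 58, minutes = 45.96; 58 + 45.96/60 = 58.766000
  S ⇒ negate
  Lon: degrees = first 3 digits = 179, minutes = 57.21217; 179 + 57.21217/60 = 179.953536
  E → positive
Point 3:
  Lat: split at 2 digits → 21° and 54.7787′; 21 + 54.7787/60 = 21.912978
  S ⇒ negate
  Longitude: split at 3 digits → 000° and 6.4946′; 0 + 6.4946/60 = 0.108243
  W ⇒ negate
Point 4:
  Latitude: split at 2 digits → 35° and 59.99455′; 35 + 59.99455/60 = 35.999909
  N ⇒ keep positive
  Lon: degrees = first 3 digits = 98, minutes = 11.2539; 98 + 11.2539/60 = 98.187565
  E ⇒ keep positive
Point 5:
  Lat: split at 2 digits → 64° and 56.073′; 64 + 56.073/60 = 64.934550
  hemisphere S, so the sign is −
  Lon: degrees = first 3 digits = 133, minutes = 17.489; 133 + 17.489/60 = 133.291483
  hemisphere W, so the sign is −

1. -48.98385, 83.33134
2. -58.76600, 179.95354
3. -21.91298, -0.10824
4. 35.99991, 98.18757
5. -64.93455, -133.29148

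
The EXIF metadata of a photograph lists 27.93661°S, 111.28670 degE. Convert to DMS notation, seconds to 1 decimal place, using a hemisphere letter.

27°56′11.8″ S, 111°17′12.1″ E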